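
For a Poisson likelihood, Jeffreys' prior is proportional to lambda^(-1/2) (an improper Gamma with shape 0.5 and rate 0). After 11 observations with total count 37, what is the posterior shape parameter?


Jeffreys' prior for Poisson is proportional to lambda^(-1/2).
Posterior is Gamma(0.5 + S, 0 + n) = Gamma(0.5 + 37, 11).
Posterior shape = 0.5 + S = 0.5 + 37 = 37.5

37.5


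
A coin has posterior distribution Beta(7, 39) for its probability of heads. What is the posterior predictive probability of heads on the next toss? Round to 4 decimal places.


Posterior predictive = E[theta] = alpha/(alpha+beta)
= 7/46
= 0.1522

0.1522


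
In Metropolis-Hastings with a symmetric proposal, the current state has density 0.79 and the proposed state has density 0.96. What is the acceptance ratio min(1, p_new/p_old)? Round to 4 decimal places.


Ratio = p_new / p_old = 0.96 / 0.79 = 1.2152
Acceptance = min(1, 1.2152) = 1.0

1.0


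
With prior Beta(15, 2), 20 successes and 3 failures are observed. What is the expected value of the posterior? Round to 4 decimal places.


Posterior = Beta(35, 5)
E[theta] = alpha/(alpha+beta)
= 35/40 = 0.875

0.875


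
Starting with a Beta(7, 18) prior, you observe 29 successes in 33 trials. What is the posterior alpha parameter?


For a Beta-Binomial conjugate model:
Posterior alpha = prior alpha + number of successes
= 7 + 29 = 36

36


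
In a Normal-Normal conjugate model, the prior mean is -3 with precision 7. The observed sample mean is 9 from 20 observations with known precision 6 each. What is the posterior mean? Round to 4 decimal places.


Posterior precision = tau0 + n*tau = 7 + 20*6 = 127
Posterior mean = (tau0*mu0 + n*tau*xbar) / posterior_precision
= (7*-3 + 20*6*9) / 127
= 1059 / 127 = 8.3386

8.3386


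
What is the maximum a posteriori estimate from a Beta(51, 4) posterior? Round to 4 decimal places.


The MAP estimate equals the mode of the distribution.
Mode of Beta(a,b) = (a-1)/(a+b-2)
= 50/53
= 0.9434

0.9434


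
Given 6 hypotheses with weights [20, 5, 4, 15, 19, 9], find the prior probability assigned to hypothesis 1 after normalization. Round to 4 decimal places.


To normalize, divide each weight by the sum of all weights.
Sum = 72
Prior(H1) = 20/72 = 0.2778

0.2778


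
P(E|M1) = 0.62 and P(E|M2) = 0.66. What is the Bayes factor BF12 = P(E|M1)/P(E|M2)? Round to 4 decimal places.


Bayes factor BF12 = P(E|M1) / P(E|M2)
= 0.62 / 0.66
= 0.9394

0.9394


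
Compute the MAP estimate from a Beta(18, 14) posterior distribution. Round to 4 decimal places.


MAP = mode of Beta distribution
= (alpha - 1)/(alpha + beta - 2)
= (18-1)/(18+14-2)
= 17/30 = 0.5667

0.5667


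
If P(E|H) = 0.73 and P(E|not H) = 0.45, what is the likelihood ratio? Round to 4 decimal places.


Likelihood ratio = P(E|H) / P(E|not H)
= 0.73 / 0.45
= 1.6222

1.6222


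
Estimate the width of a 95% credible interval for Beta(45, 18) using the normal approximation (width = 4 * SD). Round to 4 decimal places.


For Beta(a,b): Var = ab/((a+b)^2(a+b+1))
Var = 0.0032, SD = 0.0565
Approximate 95% CI width = 4 * 0.0565 = 0.2259

0.2259


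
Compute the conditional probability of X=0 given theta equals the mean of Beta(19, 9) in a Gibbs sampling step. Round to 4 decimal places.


Mean of Beta(19, 9) = 0.6786
P(X=0 | theta=0.6786) = 0.3214

0.3214


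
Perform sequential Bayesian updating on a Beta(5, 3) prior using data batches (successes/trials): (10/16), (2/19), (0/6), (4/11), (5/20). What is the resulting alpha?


Accumulate successes: 21
Posterior alpha = prior alpha + sum of successes
= 5 + 21 = 26

26


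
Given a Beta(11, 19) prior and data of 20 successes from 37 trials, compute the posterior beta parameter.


Number of failures = 37 - 20 = 17
Posterior beta = 19 + 17 = 36

36


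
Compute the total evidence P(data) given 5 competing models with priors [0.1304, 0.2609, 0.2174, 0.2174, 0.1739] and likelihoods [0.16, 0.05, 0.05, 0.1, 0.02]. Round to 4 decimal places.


Marginal likelihood = sum P(model_i) * P(data|model_i)
Model 1: 0.1304 * 0.16 = 0.0209
Model 2: 0.2609 * 0.05 = 0.013
Model 3: 0.2174 * 0.05 = 0.0109
Model 4: 0.2174 * 0.1 = 0.0217
Model 5: 0.1739 * 0.02 = 0.0035
Total = 0.07

0.07


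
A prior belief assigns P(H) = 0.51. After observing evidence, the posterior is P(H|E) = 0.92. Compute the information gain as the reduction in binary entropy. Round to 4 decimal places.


H(prior) = -0.51*log2(0.51) - 0.49*log2(0.49)
= 0.9997
H(post) = -0.92*log2(0.92) - 0.08*log2(0.08)
= 0.4022
IG = 0.9997 - 0.4022 = 0.5975

0.5975


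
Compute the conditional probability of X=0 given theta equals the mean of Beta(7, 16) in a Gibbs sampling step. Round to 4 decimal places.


Mean of Beta(7, 16) = 0.3043
P(X=0 | theta=0.3043) = 0.6957

0.6957


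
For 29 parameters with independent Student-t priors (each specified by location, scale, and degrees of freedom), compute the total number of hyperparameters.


A Student-t prior has 3 hyperparameters per parameter.
Total = 29 * 3 = 87

87


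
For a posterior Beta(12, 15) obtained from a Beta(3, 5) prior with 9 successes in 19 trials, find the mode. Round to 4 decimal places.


Mode = (alpha - 1) / (alpha + beta - 2)
= 11 / 25
= 0.44

0.44


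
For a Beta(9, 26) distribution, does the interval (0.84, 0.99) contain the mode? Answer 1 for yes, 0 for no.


Mode of Beta(a,b) = (a-1)/(a+b-2)
= (9-1)/(9+26-2) = 0.2424
Check: 0.84 <= 0.2424 <= 0.99?
Result: 0

0


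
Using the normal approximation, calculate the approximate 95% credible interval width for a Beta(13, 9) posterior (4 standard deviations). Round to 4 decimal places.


Var(Beta) = 13*9/(22^2 * 23) = 0.0105
SD = 0.1025
Width ~ 4*SD = 0.4101

0.4101


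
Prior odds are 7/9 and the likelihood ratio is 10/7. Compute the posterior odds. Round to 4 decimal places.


Posterior odds = prior odds * likelihood ratio
= (7/9) * (10/7)
= 70 / 63
= 1.1111

1.1111


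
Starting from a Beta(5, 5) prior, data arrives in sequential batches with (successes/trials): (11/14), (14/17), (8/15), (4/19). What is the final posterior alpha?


In sequential Bayesian updating, we sum all successes.
Total successes = 37
Final alpha = 5 + 37 = 42

42


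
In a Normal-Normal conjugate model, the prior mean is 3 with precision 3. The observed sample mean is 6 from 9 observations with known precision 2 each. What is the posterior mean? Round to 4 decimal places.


Posterior precision = tau0 + n*tau = 3 + 9*2 = 21
Posterior mean = (tau0*mu0 + n*tau*xbar) / posterior_precision
= (3*3 + 9*2*6) / 21
= 117 / 21 = 5.5714

5.5714


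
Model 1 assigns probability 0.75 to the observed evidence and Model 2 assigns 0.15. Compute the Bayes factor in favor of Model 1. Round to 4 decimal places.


BF = P(data|M1) / P(data|M2)
= 0.75 / 0.15 = 5.0

5.0


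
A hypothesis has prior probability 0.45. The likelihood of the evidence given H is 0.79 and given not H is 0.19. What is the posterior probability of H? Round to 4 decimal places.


Using Bayes' theorem:
P(E) = 0.45 * 0.79 + 0.55 * 0.19
P(E) = 0.46
P(H|E) = (0.45 * 0.79) / 0.46 = 0.7728

0.7728


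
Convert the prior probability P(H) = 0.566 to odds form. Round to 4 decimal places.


P(not H) = 1 - 0.566 = 0.434
Odds = 0.566 / 0.434 = 1.3041

1.3041


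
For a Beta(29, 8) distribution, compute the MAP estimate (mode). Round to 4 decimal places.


MAP = mode = (a-1)/(a+b-2)
= (29-1)/(29+8-2)
= 28/35 = 0.8

0.8


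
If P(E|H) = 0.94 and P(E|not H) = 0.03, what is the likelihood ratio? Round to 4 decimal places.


Likelihood ratio = P(E|H) / P(E|not H)
= 0.94 / 0.03
= 31.3333

31.3333


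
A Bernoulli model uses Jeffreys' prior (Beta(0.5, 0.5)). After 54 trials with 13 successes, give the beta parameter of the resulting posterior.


Posterior = Beta(prior_alpha + successes, prior_beta + failures)
= Beta(0.5 + 13, 0.5 + 41)
Posterior beta = 0.5 + (n - k) = 0.5 + 41 = 41.5

41.5


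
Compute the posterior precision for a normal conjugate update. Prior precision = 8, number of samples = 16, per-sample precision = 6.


tau_post = tau_0 + n * tau
= 8 + 16 * 6 = 104

104


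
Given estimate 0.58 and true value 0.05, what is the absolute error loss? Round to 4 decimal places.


Absolute error = |estimate - true|
= |0.53| = 0.53

0.53


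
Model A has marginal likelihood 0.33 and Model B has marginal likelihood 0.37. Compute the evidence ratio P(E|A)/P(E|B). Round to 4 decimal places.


Evidence ratio = P(E|A) / P(E|B)
= 0.33 / 0.37
= 0.8919

0.8919


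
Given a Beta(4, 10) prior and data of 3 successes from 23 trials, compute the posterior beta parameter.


Number of failures = 23 - 3 = 20
Posterior beta = 10 + 20 = 30

30


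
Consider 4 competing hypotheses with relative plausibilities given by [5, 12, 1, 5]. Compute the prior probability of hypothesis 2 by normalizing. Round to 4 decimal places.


Sum of weights = 5 + 12 + 1 + 5 = 23
Normalized prior for H2 = 12 / 23
= 0.5217

0.5217


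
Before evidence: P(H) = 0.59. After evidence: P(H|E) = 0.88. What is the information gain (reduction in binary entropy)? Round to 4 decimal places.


Prior entropy = 0.9765
Posterior entropy = 0.5294
Information gain = 0.9765 - 0.5294 = 0.4471

0.4471


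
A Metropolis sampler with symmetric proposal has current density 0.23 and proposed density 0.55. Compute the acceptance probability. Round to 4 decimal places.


For symmetric proposals, acceptance = min(1, pi(x*)/pi(x))
= min(1, 0.55/0.23)
= min(1, 2.3913) = 1.0

1.0


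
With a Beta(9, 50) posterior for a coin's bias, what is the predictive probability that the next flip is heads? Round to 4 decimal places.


The predictive probability equals the posterior mean.
P(next = heads) = alpha / (alpha + beta)
= 9 / 59 = 0.1525

0.1525


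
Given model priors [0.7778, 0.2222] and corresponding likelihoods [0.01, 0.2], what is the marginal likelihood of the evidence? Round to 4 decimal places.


P(E) = sum_i P(M_i) P(E|M_i)
= 0.0078 + 0.0444
= 0.0522

0.0522


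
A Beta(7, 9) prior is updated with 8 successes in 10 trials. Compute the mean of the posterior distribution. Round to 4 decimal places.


After update: Beta(15, 11)
Mean = 15 / (15 + 11) = 15 / 26
= 0.5769

0.5769


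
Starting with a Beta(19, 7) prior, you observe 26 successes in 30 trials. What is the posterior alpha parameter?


For a Beta-Binomial conjugate model:
Posterior alpha = prior alpha + number of successes
= 19 + 26 = 45

45


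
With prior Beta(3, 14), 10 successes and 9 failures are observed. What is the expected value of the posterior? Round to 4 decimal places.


Posterior = Beta(13, 23)
E[theta] = alpha/(alpha+beta)
= 13/36 = 0.3611

0.3611


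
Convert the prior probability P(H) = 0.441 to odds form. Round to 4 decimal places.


P(not H) = 1 - 0.441 = 0.559
Odds = 0.441 / 0.559 = 0.7889

0.7889


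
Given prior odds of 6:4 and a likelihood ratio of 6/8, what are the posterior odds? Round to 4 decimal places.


Posterior odds = prior odds * LR
Prior odds = 6/4 = 1.5
LR = 6/8 = 0.75
Posterior odds = 1.5 * 0.75 = 1.125

1.125


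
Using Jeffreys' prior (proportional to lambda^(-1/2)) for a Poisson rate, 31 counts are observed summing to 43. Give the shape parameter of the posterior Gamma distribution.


Conjugate update: Gamma(prior_shape + S, prior_rate + n).
Prior shape = 0.5, prior rate = 0.
Posterior shape = 0.5 + S = 0.5 + 43 = 43.5

43.5


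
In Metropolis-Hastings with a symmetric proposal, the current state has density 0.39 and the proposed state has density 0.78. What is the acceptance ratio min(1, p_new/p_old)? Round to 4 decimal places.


Ratio = p_new / p_old = 0.78 / 0.39 = 2.0
Acceptance = min(1, 2.0) = 1.0

1.0


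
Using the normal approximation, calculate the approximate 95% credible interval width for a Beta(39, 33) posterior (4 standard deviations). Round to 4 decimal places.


Var(Beta) = 39*33/(72^2 * 73) = 0.0034
SD = 0.0583
Width ~ 4*SD = 0.2333

0.2333


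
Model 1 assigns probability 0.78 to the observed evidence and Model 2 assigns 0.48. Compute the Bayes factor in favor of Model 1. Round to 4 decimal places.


BF = P(data|M1) / P(data|M2)
= 0.78 / 0.48 = 1.625

1.625


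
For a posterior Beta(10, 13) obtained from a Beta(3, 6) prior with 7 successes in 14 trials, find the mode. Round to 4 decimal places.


Mode = (alpha - 1) / (alpha + beta - 2)
= 9 / 21
= 0.4286

0.4286


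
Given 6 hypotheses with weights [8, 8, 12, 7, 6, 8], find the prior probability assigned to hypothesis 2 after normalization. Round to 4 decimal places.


To normalize, divide each weight by the sum of all weights.
Sum = 49
Prior(H2) = 8/49 = 0.1633

0.1633


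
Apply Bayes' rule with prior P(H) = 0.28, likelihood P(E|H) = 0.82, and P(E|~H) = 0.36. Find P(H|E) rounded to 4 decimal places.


Step 1: Compute marginal P(E) = P(E|H)P(H) + P(E|~H)P(~H)
= 0.82*0.28 + 0.36*0.72 = 0.4888
Step 2: P(H|E) = P(E|H)P(H)/P(E) = 0.2296/0.4888
= 0.4697

0.4697


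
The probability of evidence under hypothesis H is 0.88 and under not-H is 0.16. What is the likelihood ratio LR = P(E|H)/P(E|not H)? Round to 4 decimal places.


LR = 0.88 / 0.16
= 5.5

5.5


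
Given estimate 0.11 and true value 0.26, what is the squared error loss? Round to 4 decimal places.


Squared error = (estimate - true)^2
Difference = -0.15
Loss = -0.15^2 = 0.0225

0.0225


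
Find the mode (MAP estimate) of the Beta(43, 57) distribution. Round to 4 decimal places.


For Beta(a,b) with a,b > 1:
Mode = (a-1)/(a+b-2) = (43-1)/(100-2)
= 42/98 = 0.4286

0.4286


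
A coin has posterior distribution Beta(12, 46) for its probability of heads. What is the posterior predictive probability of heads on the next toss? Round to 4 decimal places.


Posterior predictive = E[theta] = alpha/(alpha+beta)
= 12/58
= 0.2069

0.2069


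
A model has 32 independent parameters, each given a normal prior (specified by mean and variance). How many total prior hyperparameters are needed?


Each normal prior needs 2 hyperparameters (mean and variance).
Total = 2 * 32 = 64

64


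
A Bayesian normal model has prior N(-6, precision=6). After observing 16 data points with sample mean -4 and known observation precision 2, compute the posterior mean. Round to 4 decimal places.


Posterior mean = (prior_precision * prior_mean + n * data_precision * data_mean) / (prior_precision + n * data_precision)
Numerator = 6*-6 + 16*2*-4 = -164
Denominator = 6 + 16*2 = 38
Posterior mean = -4.3158

-4.3158


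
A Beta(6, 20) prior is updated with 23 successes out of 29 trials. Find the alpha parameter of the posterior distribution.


In the Beta-Binomial conjugate update:
alpha_post = alpha_prior + successes
= 6 + 23
= 29

29


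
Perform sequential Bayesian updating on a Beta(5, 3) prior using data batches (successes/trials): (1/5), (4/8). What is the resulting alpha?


Accumulate successes: 5
Posterior alpha = prior alpha + sum of successes
= 5 + 5 = 10

10


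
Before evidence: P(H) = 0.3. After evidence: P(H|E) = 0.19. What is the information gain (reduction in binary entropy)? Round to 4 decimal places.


Prior entropy = 0.8813
Posterior entropy = 0.7015
Information gain = 0.8813 - 0.7015 = 0.1798

0.1798


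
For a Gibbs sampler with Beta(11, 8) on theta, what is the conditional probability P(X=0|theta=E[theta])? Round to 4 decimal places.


E[theta] = 11/(11+8) = 0.5789
P(X=0|theta) = 1 - theta = 0.4211

0.4211


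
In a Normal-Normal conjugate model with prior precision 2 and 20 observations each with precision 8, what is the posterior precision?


Posterior precision = prior precision + n * observation precision
= 2 + 20 * 8
= 2 + 160 = 162

162


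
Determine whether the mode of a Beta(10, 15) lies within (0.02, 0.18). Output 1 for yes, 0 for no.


First find the mode: (a-1)/(a+b-2) = 0.3913
Is 0.3913 in (0.02, 0.18)? 0

0


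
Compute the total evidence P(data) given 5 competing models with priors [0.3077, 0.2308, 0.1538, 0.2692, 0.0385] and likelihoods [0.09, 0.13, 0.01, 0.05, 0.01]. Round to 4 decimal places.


Marginal likelihood = sum P(model_i) * P(data|model_i)
Model 1: 0.3077 * 0.09 = 0.0277
Model 2: 0.2308 * 0.13 = 0.03
Model 3: 0.1538 * 0.01 = 0.0015
Model 4: 0.2692 * 0.05 = 0.0135
Model 5: 0.0385 * 0.01 = 0.0004
Total = 0.0731

0.0731


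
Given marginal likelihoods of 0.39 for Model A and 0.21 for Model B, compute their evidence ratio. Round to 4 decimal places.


Ratio = ML(A) / ML(B) = 0.39/0.21
= 1.8571

1.8571


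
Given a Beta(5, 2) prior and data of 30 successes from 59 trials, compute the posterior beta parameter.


Number of failures = 59 - 30 = 29
Posterior beta = 2 + 29 = 31

31


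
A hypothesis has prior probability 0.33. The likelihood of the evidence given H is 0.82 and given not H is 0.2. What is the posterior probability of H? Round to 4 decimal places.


Using Bayes' theorem:
P(E) = 0.33 * 0.82 + 0.67 * 0.2
P(E) = 0.4046
P(H|E) = (0.33 * 0.82) / 0.4046 = 0.6688

0.6688


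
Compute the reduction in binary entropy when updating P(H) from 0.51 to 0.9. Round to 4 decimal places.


H_before = -p*log2(p) - (1-p)*log2(1-p) for p=0.51: 0.9997
H_after for p=0.9: 0.469
Reduction = 0.9997 - 0.469 = 0.5307

0.5307


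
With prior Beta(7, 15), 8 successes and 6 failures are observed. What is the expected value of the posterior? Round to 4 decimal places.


Posterior = Beta(15, 21)
E[theta] = alpha/(alpha+beta)
= 15/36 = 0.4167

0.4167


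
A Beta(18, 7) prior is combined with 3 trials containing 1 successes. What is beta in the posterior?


In conjugate updating:
beta_posterior = beta_prior + (n - k)
= 7 + (3 - 1)
= 7 + 2 = 9

9


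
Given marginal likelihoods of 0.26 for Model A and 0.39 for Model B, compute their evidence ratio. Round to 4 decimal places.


Ratio = ML(A) / ML(B) = 0.26/0.39
= 0.6667

0.6667


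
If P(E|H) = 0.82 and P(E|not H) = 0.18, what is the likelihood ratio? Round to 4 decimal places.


Likelihood ratio = P(E|H) / P(E|not H)
= 0.82 / 0.18
= 4.5556

4.5556


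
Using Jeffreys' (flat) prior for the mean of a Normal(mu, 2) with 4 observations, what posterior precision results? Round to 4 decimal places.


Flat prior means prior precision is 0.
Posterior precision = n / sigma^2 = 4/2 = 2.0

2.0


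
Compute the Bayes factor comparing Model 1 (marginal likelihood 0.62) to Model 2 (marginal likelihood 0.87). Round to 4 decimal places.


BF12 = marginal likelihood of M1 / marginal likelihood of M2
= 0.62/0.87
= 0.7126

0.7126


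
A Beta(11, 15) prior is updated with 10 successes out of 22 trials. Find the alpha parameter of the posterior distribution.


In the Beta-Binomial conjugate update:
alpha_post = alpha_prior + successes
= 11 + 10
= 21

21


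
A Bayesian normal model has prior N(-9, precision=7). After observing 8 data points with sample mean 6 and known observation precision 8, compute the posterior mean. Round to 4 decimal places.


Posterior mean = (prior_precision * prior_mean + n * data_precision * data_mean) / (prior_precision + n * data_precision)
Numerator = 7*-9 + 8*8*6 = 321
Denominator = 7 + 8*8 = 71
Posterior mean = 4.5211

4.5211


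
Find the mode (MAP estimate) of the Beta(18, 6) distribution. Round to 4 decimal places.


For Beta(a,b) with a,b > 1:
Mode = (a-1)/(a+b-2) = (18-1)/(24-2)
= 17/22 = 0.7727

0.7727


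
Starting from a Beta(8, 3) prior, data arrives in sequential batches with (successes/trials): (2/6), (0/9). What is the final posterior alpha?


In sequential Bayesian updating, we sum all successes.
Total successes = 2
Final alpha = 8 + 2 = 10

10


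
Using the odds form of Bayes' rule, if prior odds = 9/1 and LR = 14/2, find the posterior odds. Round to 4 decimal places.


Bayes' rule in odds form: posterior odds = prior odds * LR
= (9 * 14) / (1 * 2)
= 126/2 = 63.0

63.0


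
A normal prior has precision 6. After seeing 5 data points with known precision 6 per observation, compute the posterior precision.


In the conjugate normal model, precisions add:
tau_posterior = tau_prior + n * tau_data
= 6 + 5*6 = 36

36


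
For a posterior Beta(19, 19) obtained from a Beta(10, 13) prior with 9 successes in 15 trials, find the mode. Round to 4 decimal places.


Mode = (alpha - 1) / (alpha + beta - 2)
= 18 / 36
= 0.5

0.5


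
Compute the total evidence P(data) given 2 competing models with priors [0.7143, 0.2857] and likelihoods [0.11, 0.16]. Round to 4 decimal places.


Marginal likelihood = sum P(model_i) * P(data|model_i)
Model 1: 0.7143 * 0.11 = 0.0786
Model 2: 0.2857 * 0.16 = 0.0457
Total = 0.1243

0.1243


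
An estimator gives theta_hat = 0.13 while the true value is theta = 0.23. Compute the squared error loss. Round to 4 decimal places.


The squared error loss is (theta_hat - theta)^2
= (0.13 - 0.23)^2
= (-0.1)^2 = 0.01

0.01


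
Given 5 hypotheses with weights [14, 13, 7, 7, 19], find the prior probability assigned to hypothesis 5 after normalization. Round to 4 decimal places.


To normalize, divide each weight by the sum of all weights.
Sum = 60
Prior(H5) = 19/60 = 0.3167

0.3167


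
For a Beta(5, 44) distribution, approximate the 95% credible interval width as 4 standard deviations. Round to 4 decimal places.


Variance of Beta(a,b) = ab / ((a+b)^2 * (a+b+1))
= 5*44 / ((49)^2 * 50)
= 0.0018
SD = sqrt(0.0018) = 0.0428
Width = 4 * SD = 0.1712

0.1712


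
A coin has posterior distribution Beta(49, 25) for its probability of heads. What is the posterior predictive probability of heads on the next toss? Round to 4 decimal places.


Posterior predictive = E[theta] = alpha/(alpha+beta)
= 49/74
= 0.6622

0.6622


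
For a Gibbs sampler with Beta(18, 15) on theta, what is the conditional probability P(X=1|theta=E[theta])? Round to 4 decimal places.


E[theta] = 18/(18+15) = 0.5455
P(X=1|theta) = theta = 0.5455

0.5455


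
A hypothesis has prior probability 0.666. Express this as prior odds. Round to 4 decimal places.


Odds = P(H) / P(not H) = 0.666 / 0.334
= 1.994

1.994


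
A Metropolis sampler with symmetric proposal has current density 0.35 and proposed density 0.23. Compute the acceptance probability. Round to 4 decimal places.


For symmetric proposals, acceptance = min(1, pi(x*)/pi(x))
= min(1, 0.23/0.35)
= min(1, 0.6571) = 0.6571

0.6571


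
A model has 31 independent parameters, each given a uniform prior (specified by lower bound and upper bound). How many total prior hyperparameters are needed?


Each uniform prior needs 2 hyperparameters (lower bound and upper bound).
Total = 2 * 31 = 62

62


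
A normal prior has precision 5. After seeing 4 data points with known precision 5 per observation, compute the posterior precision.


In the conjugate normal model, precisions add:
tau_posterior = tau_prior + n * tau_data
= 5 + 4*5 = 25

25


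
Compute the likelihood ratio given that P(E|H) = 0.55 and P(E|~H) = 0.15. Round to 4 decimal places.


LR = P(E|H) / P(E|~H)
= 0.55 / 0.15 = 3.6667

3.6667


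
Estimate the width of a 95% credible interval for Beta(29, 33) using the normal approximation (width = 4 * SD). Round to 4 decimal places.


For Beta(a,b): Var = ab/((a+b)^2(a+b+1))
Var = 0.004, SD = 0.0629
Approximate 95% CI width = 4 * 0.0629 = 0.2515

0.2515


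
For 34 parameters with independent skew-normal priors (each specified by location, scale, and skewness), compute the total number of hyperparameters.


A skew-normal prior has 3 hyperparameters per parameter.
Total = 34 * 3 = 102

102


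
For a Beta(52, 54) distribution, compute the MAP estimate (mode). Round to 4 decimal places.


MAP = mode = (a-1)/(a+b-2)
= (52-1)/(52+54-2)
= 51/104 = 0.4904

0.4904


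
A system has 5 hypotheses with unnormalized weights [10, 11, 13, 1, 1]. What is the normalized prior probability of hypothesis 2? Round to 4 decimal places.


The normalized prior is the weight divided by the total.
Total weight = 36
P(H2) = 11 / 36 = 0.3056

0.3056


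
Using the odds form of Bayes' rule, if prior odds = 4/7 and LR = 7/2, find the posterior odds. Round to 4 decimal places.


Bayes' rule in odds form: posterior odds = prior odds * LR
= (4 * 7) / (7 * 2)
= 28/14 = 2.0

2.0


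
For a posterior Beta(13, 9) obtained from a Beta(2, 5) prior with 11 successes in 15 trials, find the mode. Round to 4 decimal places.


Mode = (alpha - 1) / (alpha + beta - 2)
= 12 / 20
= 0.6

0.6


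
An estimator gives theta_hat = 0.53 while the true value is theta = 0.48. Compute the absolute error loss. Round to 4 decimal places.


The absolute error loss is |theta_hat - theta|
= |0.53 - 0.48|
= 0.05

0.05


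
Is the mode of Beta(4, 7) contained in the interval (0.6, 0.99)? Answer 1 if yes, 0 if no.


Mode = (a-1)/(a+b-2) = 3/9 = 0.3333
Interval: (0.6, 0.99)
Contains mode? 0

0


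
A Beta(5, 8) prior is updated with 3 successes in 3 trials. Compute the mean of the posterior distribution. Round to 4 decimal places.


After update: Beta(8, 8)
Mean = 8 / (8 + 8) = 8 / 16
= 0.5

0.5


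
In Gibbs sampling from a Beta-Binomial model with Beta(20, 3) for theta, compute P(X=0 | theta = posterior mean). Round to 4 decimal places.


Posterior mean = alpha/(alpha+beta) = 20/23 = 0.8696
P(X=0|theta=mean) = 1 - theta = 0.1304

0.1304


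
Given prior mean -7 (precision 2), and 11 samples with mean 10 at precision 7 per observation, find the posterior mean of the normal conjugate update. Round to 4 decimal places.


The posterior mean is a precision-weighted average of prior and data.
Post. prec. = 2 + 77 = 79
Post. mean = (-14 + 770)/79 = 756/79 = 9.5696

9.5696


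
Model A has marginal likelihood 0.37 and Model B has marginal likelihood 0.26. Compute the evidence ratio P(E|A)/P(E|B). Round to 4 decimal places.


Evidence ratio = P(E|A) / P(E|B)
= 0.37 / 0.26
= 1.4231

1.4231


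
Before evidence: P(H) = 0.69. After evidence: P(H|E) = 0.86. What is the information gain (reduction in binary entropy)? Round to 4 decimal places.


Prior entropy = 0.8932
Posterior entropy = 0.5842
Information gain = 0.8932 - 0.5842 = 0.3089

0.3089


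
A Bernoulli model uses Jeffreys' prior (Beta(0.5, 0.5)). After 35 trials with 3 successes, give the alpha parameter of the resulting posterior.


Posterior = Beta(prior_alpha + successes, prior_beta + failures)
= Beta(0.5 + 3, 0.5 + 32)
Posterior alpha = 0.5 + k = 0.5 + 3 = 3.5

3.5


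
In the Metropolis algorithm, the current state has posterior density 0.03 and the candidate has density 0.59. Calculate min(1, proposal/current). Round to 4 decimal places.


Ratio = 0.59/0.03 = 19.6667
Acceptance probability = min(1, 19.6667)
= 1.0

1.0


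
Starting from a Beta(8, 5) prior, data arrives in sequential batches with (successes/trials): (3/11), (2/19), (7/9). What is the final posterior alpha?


In sequential Bayesian updating, we sum all successes.
Total successes = 12
Final alpha = 8 + 12 = 20

20


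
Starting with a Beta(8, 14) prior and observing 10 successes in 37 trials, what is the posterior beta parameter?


Posterior beta = prior beta + failures
Failures = 37 - 10 = 27
beta_post = 14 + 27 = 41

41


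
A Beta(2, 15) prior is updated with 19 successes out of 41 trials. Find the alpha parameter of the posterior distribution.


In the Beta-Binomial conjugate update:
alpha_post = alpha_prior + successes
= 2 + 19
= 21

21


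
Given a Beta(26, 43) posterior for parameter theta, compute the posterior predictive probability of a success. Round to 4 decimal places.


For a Beta-Bernoulli model, the predictive probability is the mean:
P(success) = 26/(26+43) = 26/69 = 0.3768

0.3768


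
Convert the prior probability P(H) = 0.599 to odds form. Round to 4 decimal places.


P(not H) = 1 - 0.599 = 0.401
Odds = 0.599 / 0.401 = 1.4938

1.4938


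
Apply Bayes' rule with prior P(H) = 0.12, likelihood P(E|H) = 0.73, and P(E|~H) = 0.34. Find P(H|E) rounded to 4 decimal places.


Step 1: Compute marginal P(E) = P(E|H)P(H) + P(E|~H)P(~H)
= 0.73*0.12 + 0.34*0.88 = 0.3868
Step 2: P(H|E) = P(E|H)P(H)/P(E) = 0.0876/0.3868
= 0.2265

0.2265


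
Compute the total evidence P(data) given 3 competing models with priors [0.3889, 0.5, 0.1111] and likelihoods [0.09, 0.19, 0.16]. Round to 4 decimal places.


Marginal likelihood = sum P(model_i) * P(data|model_i)
Model 1: 0.3889 * 0.09 = 0.035
Model 2: 0.5 * 0.19 = 0.095
Model 3: 0.1111 * 0.16 = 0.0178
Total = 0.1478

0.1478


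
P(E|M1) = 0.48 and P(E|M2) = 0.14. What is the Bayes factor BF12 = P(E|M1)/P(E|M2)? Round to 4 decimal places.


Bayes factor BF12 = P(E|M1) / P(E|M2)
= 0.48 / 0.14
= 3.4286

3.4286


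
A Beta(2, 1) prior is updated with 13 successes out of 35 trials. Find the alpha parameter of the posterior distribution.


In the Beta-Binomial conjugate update:
alpha_post = alpha_prior + successes
= 2 + 13
= 15

15


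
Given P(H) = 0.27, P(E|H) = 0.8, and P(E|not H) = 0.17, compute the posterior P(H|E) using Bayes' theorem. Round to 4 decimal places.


By Bayes' theorem: P(H|E) = P(E|H)*P(H) / P(E)
P(E) = P(E|H)*P(H) + P(E|not H)*P(not H)
P(E) = 0.8*0.27 + 0.17*0.73 = 0.3401
P(H|E) = 0.8*0.27 / 0.3401 = 0.6351

0.6351


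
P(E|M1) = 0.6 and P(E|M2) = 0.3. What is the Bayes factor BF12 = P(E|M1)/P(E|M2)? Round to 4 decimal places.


Bayes factor BF12 = P(E|M1) / P(E|M2)
= 0.6 / 0.3
= 2.0

2.0


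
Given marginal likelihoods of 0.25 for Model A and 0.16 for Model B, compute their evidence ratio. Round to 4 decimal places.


Ratio = ML(A) / ML(B) = 0.25/0.16
= 1.5625

1.5625


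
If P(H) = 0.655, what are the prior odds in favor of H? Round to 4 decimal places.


Prior odds = P(H) / (1 - P(H))
= 0.655 / 0.345
= 1.8986

1.8986


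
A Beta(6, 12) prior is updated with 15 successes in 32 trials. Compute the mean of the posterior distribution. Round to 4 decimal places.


After update: Beta(21, 29)
Mean = 21 / (21 + 29) = 21 / 50
= 0.42

0.42


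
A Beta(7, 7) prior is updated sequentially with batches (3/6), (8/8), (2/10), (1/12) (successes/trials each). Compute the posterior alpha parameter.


Sequential conjugate updating is equivalent to a single batch update.
Total successes across all batches = 14
alpha_posterior = alpha_prior + total_successes = 7 + 14
= 21

21


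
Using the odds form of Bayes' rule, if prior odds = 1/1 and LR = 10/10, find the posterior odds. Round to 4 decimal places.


Bayes' rule in odds form: posterior odds = prior odds * LR
= (1 * 10) / (1 * 10)
= 10/10 = 1.0

1.0


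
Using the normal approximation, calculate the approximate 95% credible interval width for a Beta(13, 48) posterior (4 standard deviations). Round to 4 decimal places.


Var(Beta) = 13*48/(61^2 * 62) = 0.0027
SD = 0.052
Width ~ 4*SD = 0.208

0.208


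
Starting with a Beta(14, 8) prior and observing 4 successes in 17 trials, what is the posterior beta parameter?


Posterior beta = prior beta + failures
Failures = 17 - 4 = 13
beta_post = 8 + 13 = 21

21


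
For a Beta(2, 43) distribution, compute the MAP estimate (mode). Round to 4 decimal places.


MAP = mode = (a-1)/(a+b-2)
= (2-1)/(2+43-2)
= 1/43 = 0.0233

0.0233


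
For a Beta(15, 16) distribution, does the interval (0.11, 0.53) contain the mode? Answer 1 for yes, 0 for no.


Mode of Beta(a,b) = (a-1)/(a+b-2)
= (15-1)/(15+16-2) = 0.4828
Check: 0.11 <= 0.4828 <= 0.53?
Result: 1

1


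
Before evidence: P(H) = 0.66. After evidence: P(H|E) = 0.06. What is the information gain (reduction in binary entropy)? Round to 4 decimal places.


Prior entropy = 0.9248
Posterior entropy = 0.3274
Information gain = 0.9248 - 0.3274 = 0.5974

0.5974


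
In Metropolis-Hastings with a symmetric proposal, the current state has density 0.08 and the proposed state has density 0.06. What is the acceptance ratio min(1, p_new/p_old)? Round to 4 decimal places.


Ratio = p_new / p_old = 0.06 / 0.08 = 0.75
Acceptance = min(1, 0.75) = 0.75

0.75


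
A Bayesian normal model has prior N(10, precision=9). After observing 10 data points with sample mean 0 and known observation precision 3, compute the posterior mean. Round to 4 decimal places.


Posterior mean = (prior_precision * prior_mean + n * data_precision * data_mean) / (prior_precision + n * data_precision)
Numerator = 9*10 + 10*3*0 = 90
Denominator = 9 + 10*3 = 39
Posterior mean = 2.3077

2.3077


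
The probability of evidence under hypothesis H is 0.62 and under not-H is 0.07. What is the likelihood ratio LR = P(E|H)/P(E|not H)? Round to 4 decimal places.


LR = 0.62 / 0.07
= 8.8571

8.8571


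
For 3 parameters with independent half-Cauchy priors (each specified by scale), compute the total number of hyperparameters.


A half-Cauchy prior has 1 hyperparameter per parameter.
Total = 3 * 1 = 3

3


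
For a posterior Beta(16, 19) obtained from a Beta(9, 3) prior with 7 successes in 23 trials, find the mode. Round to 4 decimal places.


Mode = (alpha - 1) / (alpha + beta - 2)
= 15 / 33
= 0.4545

0.4545


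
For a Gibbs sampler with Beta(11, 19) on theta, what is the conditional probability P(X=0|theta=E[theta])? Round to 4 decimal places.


E[theta] = 11/(11+19) = 0.3667
P(X=0|theta) = 1 - theta = 0.6333

0.6333


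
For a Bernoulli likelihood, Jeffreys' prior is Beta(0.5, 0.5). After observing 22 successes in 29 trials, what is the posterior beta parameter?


Jeffreys' prior for Bernoulli is Beta(0.5, 0.5).
Posterior is Beta(0.5 + k, 0.5 + n - k).
Posterior beta = 0.5 + (n - k) = 0.5 + 7 = 7.5

7.5


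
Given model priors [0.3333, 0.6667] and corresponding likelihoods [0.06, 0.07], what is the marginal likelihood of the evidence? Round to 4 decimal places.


P(E) = sum_i P(M_i) P(E|M_i)
= 0.02 + 0.0467
= 0.0667

0.0667


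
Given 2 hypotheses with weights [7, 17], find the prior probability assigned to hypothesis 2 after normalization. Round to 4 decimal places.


To normalize, divide each weight by the sum of all weights.
Sum = 24
Prior(H2) = 17/24 = 0.7083

0.7083


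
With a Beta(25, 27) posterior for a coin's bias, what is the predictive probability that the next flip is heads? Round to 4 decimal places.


The predictive probability equals the posterior mean.
P(next = heads) = alpha / (alpha + beta)
= 25 / 52 = 0.4808

0.4808


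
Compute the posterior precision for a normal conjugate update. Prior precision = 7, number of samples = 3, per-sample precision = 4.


tau_post = tau_0 + n * tau
= 7 + 3 * 4 = 19

19


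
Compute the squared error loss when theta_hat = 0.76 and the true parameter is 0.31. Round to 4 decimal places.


L = (theta_hat - theta_true)^2
= (0.76 - 0.31)^2
= 0.45^2 = 0.2025

0.2025


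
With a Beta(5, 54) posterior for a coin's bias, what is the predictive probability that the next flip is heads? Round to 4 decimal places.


The predictive probability equals the posterior mean.
P(next = heads) = alpha / (alpha + beta)
= 5 / 59 = 0.0847

0.0847


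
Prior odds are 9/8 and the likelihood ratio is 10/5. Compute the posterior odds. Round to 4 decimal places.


Posterior odds = prior odds * likelihood ratio
= (9/8) * (10/5)
= 90 / 40
= 2.25

2.25


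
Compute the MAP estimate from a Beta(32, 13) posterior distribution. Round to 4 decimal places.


MAP = mode of Beta distribution
= (alpha - 1)/(alpha + beta - 2)
= (32-1)/(32+13-2)
= 31/43 = 0.7209

0.7209


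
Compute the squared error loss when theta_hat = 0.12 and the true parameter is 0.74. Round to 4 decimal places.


L = (theta_hat - theta_true)^2
= (0.12 - 0.74)^2
= -0.62^2 = 0.3844

0.3844


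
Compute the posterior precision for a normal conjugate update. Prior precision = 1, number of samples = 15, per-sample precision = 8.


tau_post = tau_0 + n * tau
= 1 + 15 * 8 = 121

121


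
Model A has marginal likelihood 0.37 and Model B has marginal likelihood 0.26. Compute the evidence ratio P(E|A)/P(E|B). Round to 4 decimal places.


Evidence ratio = P(E|A) / P(E|B)
= 0.37 / 0.26
= 1.4231

1.4231


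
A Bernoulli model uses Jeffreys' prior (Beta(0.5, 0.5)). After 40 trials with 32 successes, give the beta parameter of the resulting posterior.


Posterior = Beta(prior_alpha + successes, prior_beta + failures)
= Beta(0.5 + 32, 0.5 + 8)
Posterior beta = 0.5 + (n - k) = 0.5 + 8 = 8.5

8.5


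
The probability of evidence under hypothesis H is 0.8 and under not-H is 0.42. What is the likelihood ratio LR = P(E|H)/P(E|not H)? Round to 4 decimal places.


LR = 0.8 / 0.42
= 1.9048

1.9048


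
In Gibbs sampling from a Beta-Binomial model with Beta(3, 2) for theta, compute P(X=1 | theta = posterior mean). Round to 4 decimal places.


Posterior mean = alpha/(alpha+beta) = 3/5 = 0.6
P(X=1|theta=mean) = theta = 0.6

0.6


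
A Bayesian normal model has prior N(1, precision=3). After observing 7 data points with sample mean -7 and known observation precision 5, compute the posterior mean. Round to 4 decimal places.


Posterior mean = (prior_precision * prior_mean + n * data_precision * data_mean) / (prior_precision + n * data_precision)
Numerator = 3*1 + 7*5*-7 = -242
Denominator = 3 + 7*5 = 38
Posterior mean = -6.3684

-6.3684


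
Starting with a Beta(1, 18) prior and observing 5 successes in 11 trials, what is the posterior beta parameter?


Posterior beta = prior beta + failures
Failures = 11 - 5 = 6
beta_post = 18 + 6 = 24

24


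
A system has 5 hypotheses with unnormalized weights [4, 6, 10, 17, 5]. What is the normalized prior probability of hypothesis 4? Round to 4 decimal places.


The normalized prior is the weight divided by the total.
Total weight = 42
P(H4) = 17 / 42 = 0.4048

0.4048


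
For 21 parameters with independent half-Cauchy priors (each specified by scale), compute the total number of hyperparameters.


A half-Cauchy prior has 1 hyperparameter per parameter.
Total = 21 * 1 = 21

21


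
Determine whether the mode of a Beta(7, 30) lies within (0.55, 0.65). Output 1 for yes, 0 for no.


First find the mode: (a-1)/(a+b-2) = 0.1714
Is 0.1714 in (0.55, 0.65)? 0

0


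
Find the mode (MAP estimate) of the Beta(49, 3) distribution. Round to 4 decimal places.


For Beta(a,b) with a,b > 1:
Mode = (a-1)/(a+b-2) = (49-1)/(52-2)
= 48/50 = 0.96

0.96


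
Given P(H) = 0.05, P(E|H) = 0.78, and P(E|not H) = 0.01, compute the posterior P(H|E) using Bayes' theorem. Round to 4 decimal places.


By Bayes' theorem: P(H|E) = P(E|H)*P(H) / P(E)
P(E) = P(E|H)*P(H) + P(E|not H)*P(not H)
P(E) = 0.78*0.05 + 0.01*0.95 = 0.0485
P(H|E) = 0.78*0.05 / 0.0485 = 0.8041

0.8041


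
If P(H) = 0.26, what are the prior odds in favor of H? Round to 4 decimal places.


Prior odds = P(H) / (1 - P(H))
= 0.26 / 0.74
= 0.3514

0.3514


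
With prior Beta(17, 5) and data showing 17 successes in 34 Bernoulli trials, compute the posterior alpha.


Conjugate update: alpha_posterior = alpha_prior + k
= 17 + 17 = 34

34


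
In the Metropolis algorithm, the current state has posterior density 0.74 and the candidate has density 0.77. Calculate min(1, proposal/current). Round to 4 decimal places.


Ratio = 0.77/0.74 = 1.0405
Acceptance probability = min(1, 1.0405)
= 1.0

1.0


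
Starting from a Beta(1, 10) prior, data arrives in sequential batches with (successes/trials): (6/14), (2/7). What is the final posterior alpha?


In sequential Bayesian updating, we sum all successes.
Total successes = 8
Final alpha = 1 + 8 = 9

9


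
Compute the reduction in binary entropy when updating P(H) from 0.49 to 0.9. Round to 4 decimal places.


H_before = -p*log2(p) - (1-p)*log2(1-p) for p=0.49: 0.9997
H_after for p=0.9: 0.469
Reduction = 0.9997 - 0.469 = 0.5307

0.5307
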